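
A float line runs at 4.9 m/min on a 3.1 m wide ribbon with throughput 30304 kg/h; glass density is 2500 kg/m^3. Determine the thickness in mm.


Ribbon cross-section from mass balance:
  Volume rate = throughput / density = 30304 / 2500 = 12.1216 m^3/h
  thickness = volume rate / (speed * 60 * width), i.e.
  thickness = throughput / (60 * speed * width * density) * 1000
  thickness = 30304 / (60 * 4.9 * 3.1 * 2500) * 1000 = 13.3 mm

13.3 mm


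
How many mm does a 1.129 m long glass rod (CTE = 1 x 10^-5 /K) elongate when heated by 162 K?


Thermal expansion formula: dL = alpha * L0 * dT
  dL = (1 x 10^-5) * 1.129 * 162 = 0.00182898 m
Convert to mm: 0.00182898 * 1000 = 1.829 mm

1.829 mm


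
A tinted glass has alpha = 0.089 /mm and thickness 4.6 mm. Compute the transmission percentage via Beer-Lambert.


Beer-Lambert law: T = exp(-alpha * thickness)
  exponent = -0.089 * 4.6 = -0.4094
  T = exp(-0.4094) = 0.664
  Percentage = 0.664 * 100 = 66.4%

66.4%


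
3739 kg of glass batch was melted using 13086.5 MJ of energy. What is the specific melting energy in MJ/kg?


Rearrange E = m * s for s:
  s = E / m
  s = 13086.5 / 3739 = 3.5 MJ/kg

3.5 MJ/kg


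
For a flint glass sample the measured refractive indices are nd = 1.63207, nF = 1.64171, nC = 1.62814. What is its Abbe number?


Abbe number formula: Vd = (nd - 1) / (nF - nC)
  nd - 1 = 1.63207 - 1 = 0.63207
  nF - nC = 1.64171 - 1.62814 = 0.01357
  Vd = 0.63207 / 0.01357 = 46.58

46.58


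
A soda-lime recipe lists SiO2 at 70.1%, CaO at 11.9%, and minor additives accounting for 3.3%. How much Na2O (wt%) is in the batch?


Pieces sum to 100%:
  Na2O = 100 - (SiO2 + CaO + others)
  Na2O = 100 - (70.1 + 11.9 + 3.3) = 14.7%

14.7%


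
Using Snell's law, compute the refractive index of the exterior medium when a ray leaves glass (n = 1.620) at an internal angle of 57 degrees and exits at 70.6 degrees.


Apply Snell's law: n1 * sin(theta1) = n2 * sin(theta2)
  n2 = n1 * sin(theta1) / sin(theta2)
  sin(57) = 0.838671
  sin(70.6) = 0.943223
  n2 = 1.620 * 0.838671 / 0.943223 = 1.4404

1.4404


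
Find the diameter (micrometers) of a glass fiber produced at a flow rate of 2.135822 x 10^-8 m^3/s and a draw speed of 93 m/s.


Cross-sectional area from continuity:
  A = Q / v = 2.135822 x 10^-8 / 93 = 2.296583 x 10^-10 m^2
Diameter from circular cross-section:
  d = sqrt(4A / pi) * 10^6 (m -> um)
  d = sqrt(4 * 2.296583 x 10^-10 / pi) * 10^6 = 17.1 um

17.1 um


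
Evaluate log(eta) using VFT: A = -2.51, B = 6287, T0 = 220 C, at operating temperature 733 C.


VFT equation: log(eta) = A + B / (T - T0)
  T - T0 = 733 - 220 = 513
  B / (T - T0) = 6287 / 513 = 12.255
  log(eta) = -2.51 + 12.255 = 9.745

9.745


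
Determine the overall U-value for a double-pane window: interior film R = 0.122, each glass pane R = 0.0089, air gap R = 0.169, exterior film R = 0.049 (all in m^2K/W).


Total thermal resistance (series):
  R_total = R_in + R_glass + R_air + R_glass + R_out
  R_total = 0.122 + 0.0089 + 0.169 + 0.0089 + 0.049 = 0.3578 m^2K/W
U-value = 1 / R_total = 1 / 0.3578 = 2.795 W/m^2K

2.795 W/m^2K


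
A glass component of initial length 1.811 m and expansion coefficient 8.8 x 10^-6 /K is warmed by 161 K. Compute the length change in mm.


Thermal expansion formula: dL = alpha * L0 * dT
  dL = (8.8 x 10^-6) * 1.811 * 161 = 0.00256582 m
Convert to mm: 0.00256582 * 1000 = 2.5658 mm

2.5658 mm


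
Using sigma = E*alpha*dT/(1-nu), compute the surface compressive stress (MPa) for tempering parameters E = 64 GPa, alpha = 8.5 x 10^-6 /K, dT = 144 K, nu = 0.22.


Tempering stress: sigma = E * alpha * dT / (1 - nu)
  E (MPa) = 64 * 1000 = 64000
  Numerator = 64000 * (8.5 x 10^-6) * 144 = 78.336
  Denominator = 1 - 0.22 = 0.78
  sigma = 78.336 / 0.78 = 100.4 MPa

100.4 MPa


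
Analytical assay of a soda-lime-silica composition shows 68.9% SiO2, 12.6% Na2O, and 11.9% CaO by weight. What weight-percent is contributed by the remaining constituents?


Sum the three major oxides:
  SiO2 + Na2O + CaO = 68.9 + 12.6 + 11.9 = 93.4%
Subtract from 100%:
  Others = 100 - 93.4 = 6.6%

6.6%


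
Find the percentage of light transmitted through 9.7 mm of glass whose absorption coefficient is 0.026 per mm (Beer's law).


Beer-Lambert law: T = exp(-alpha * thickness)
  exponent = -0.026 * 9.7 = -0.2522
  T = exp(-0.2522) = 0.7771
  Percentage = 0.7771 * 100 = 77.71%

77.71%


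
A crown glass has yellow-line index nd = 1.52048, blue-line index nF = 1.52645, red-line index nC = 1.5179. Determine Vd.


Abbe number formula: Vd = (nd - 1) / (nF - nC)
  nd - 1 = 1.52048 - 1 = 0.52048
  nF - nC = 1.52645 - 1.5179 = 0.00855
  Vd = 0.52048 / 0.00855 = 60.87

60.87


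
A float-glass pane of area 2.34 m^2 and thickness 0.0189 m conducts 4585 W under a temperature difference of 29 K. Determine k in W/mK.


Fourier's law rearranged: k = Q * t / (A * dT)
  Numerator = 4585 * 0.0189 = 86.6565
  Denominator = 2.34 * 29 = 67.86
  k = 86.6565 / 67.86 = 1.277 W/mK

1.277 W/mK


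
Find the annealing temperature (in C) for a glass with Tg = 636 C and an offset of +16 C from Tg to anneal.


The annealing temperature is Tg plus the offset:
  T_anneal = 636 + 16 = 652 C

652 C


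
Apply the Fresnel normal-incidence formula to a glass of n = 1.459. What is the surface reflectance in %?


Fresnel reflectance at normal incidence:
  R = ((n - 1)/(n + 1))^2
  (n - 1)/(n + 1) = (1.459 - 1)/(1.459 + 1) = 0.186661
  R = 0.186661^2 = 0.0348423
  R(%) = 0.0348423 * 100 = 3.484%

3.484%


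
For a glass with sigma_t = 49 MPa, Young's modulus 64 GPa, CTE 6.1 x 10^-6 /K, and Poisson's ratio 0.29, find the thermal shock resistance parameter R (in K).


Thermal shock resistance: R = sigma * (1 - nu) / (E * alpha)
  Numerator = 49 * (1 - 0.29) = 34.79
  Denominator = 64 * 1000 * (6.1 x 10^-6) = 0.3904
  R = 34.79 / 0.3904 = 89.1 K

89.1 K


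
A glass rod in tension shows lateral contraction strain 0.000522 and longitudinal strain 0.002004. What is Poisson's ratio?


Poisson's ratio: nu = lateral strain / axial strain
  nu = 0.000522 / 0.002004 = 0.2605

0.2605


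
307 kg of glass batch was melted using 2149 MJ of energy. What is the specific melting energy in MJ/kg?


Rearrange E = m * s for s:
  s = E / m
  s = 2149 / 307 = 7.0 MJ/kg

7.0 MJ/kg


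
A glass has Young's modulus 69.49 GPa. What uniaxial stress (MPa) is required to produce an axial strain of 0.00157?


Rearrange E = sigma / epsilon:
  sigma = E * epsilon
  E (MPa) = 69.49 * 1000 = 69490
  sigma = 69490 * 0.00157 = 109.1 MPa

109.1 MPa


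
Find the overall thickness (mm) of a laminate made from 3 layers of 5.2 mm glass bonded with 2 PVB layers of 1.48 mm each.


Total thickness = glass contribution + PVB contribution
  Glass: 3 * 5.2 = 15.6 mm
  PVB: 2 * 1.48 = 2.96 mm
  Total = 15.6 + 2.96 = 18.56 mm

18.56 mm


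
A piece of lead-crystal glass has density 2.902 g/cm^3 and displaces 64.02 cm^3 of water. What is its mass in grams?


Rearrange rho = m / V:
  m = rho * V
  m = 2.902 * 64.02 = 185.786 g

185.786 g


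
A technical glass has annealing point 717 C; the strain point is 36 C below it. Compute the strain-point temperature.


Strain point = annealing point - difference:
  T_strain = 717 - 36 = 681 C

681 C


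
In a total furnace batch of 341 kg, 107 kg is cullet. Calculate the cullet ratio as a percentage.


Cullet ratio = (cullet mass / total batch mass) * 100
  Ratio = 107 / 341 * 100 = 31.38%

31.38%


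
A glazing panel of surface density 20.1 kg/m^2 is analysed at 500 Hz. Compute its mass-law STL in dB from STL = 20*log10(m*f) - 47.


Mass law: STL = 20 * log10(m * f) - 47
  m * f = 20.1 * 500 = 10050
  log10(10050) = 4.00217
  STL = 20 * 4.00217 - 47 = 80.0434 - 47 = 33.0 dB

33.0 dB


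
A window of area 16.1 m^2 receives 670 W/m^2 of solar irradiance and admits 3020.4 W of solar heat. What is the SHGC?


Rearrange Q = Area * SHGC * Irradiance:
  SHGC = Q / (Area * Irradiance)
  SHGC = 3020.4 / (16.1 * 670) = 0.28

0.28


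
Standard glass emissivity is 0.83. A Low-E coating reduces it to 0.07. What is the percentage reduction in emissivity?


Percentage reduction = (1 - coated/uncoated) * 100
  Ratio = 0.07 / 0.83 = 0.0843
  Reduction = (1 - 0.0843) * 100 = 91.6%

91.6%


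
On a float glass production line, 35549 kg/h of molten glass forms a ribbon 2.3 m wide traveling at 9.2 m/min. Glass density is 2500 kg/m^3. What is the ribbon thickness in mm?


Ribbon cross-section from mass balance:
  Volume rate = throughput / density = 35549 / 2500 = 14.2196 m^3/h
  thickness = volume rate / (speed * 60 * width), i.e.
  thickness = throughput / (60 * speed * width * density) * 1000
  thickness = 35549 / (60 * 9.2 * 2.3 * 2500) * 1000 = 11.2 mm

11.2 mm


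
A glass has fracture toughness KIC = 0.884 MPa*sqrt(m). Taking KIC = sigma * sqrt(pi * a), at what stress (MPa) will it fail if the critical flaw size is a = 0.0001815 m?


Rearrange KIC = sigma * sqrt(pi * a):
  sigma = KIC / sqrt(pi * a)
  sqrt(pi * 0.0001815) = 0.023879
  sigma = 0.884 / 0.023879 = 37.02 MPa

37.02 MPa


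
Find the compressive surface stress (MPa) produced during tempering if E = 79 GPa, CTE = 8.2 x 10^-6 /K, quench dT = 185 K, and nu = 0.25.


Tempering stress: sigma = E * alpha * dT / (1 - nu)
  E (MPa) = 79 * 1000 = 79000
  Numerator = 79000 * (8.2 x 10^-6) * 185 = 119.843
  Denominator = 1 - 0.25 = 0.75
  sigma = 119.843 / 0.75 = 159.8 MPa

159.8 MPa


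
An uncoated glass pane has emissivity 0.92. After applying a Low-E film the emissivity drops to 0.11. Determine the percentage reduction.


Percentage reduction = (1 - coated/uncoated) * 100
  Ratio = 0.11 / 0.92 = 0.1196
  Reduction = (1 - 0.1196) * 100 = 88.0%

88.0%


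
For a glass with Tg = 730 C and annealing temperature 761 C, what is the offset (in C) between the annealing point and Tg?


Offset = T_anneal - Tg:
  offset = 761 - 730 = 31 C

31 C


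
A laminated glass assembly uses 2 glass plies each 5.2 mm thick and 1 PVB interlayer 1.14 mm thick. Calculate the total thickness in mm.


Total thickness = glass contribution + PVB contribution
  Glass: 2 * 5.2 = 10.4 mm
  PVB: 1 * 1.14 = 1.14 mm
  Total = 10.4 + 1.14 = 11.54 mm

11.54 mm


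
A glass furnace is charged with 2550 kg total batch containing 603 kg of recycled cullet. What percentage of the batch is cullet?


Cullet ratio = (cullet mass / total batch mass) * 100
  Ratio = 603 / 2550 * 100 = 23.65%

23.65%


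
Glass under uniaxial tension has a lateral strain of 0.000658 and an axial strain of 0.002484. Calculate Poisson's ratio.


Poisson's ratio: nu = lateral strain / axial strain
  nu = 0.000658 / 0.002484 = 0.2649

0.2649


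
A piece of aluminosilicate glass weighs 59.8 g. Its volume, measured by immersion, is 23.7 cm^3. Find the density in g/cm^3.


Use the definition of density:
  rho = mass / volume
  rho = 59.8 / 23.7 = 2.523 g/cm^3

2.523 g/cm^3


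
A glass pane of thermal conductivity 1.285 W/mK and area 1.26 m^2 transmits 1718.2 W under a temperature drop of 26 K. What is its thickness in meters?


Fourier's law: t = k * A * dT / Q
  t = 1.285 * 1.26 * 26 / 1718.2
  t = 42.0966 / 1718.2 = 0.0245 m

0.0245 m


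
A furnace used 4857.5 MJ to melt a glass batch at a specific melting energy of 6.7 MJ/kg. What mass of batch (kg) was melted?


Rearrange E = m * s for m:
  m = E / s
  m = 4857.5 / 6.7 = 725.0 kg

725.0 kg


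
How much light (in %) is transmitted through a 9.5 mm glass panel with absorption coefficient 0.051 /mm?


Beer-Lambert law: T = exp(-alpha * thickness)
  exponent = -0.051 * 9.5 = -0.4845
  T = exp(-0.4845) = 0.616
  Percentage = 0.616 * 100 = 61.6%

61.6%


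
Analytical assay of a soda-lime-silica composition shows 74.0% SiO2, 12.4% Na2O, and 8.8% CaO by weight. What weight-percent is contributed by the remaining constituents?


Sum the three major oxides:
  SiO2 + Na2O + CaO = 74.0 + 12.4 + 8.8 = 95.2%
Subtract from 100%:
  Others = 100 - 95.2 = 4.8%

4.8%


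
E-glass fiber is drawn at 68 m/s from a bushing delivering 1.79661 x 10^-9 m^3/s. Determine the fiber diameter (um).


Cross-sectional area from continuity:
  A = Q / v = 1.79661 x 10^-9 / 68 = 2.642074 x 10^-11 m^2
Diameter from circular cross-section:
  d = sqrt(4A / pi) * 10^6 (m -> um)
  d = sqrt(4 * 2.642074 x 10^-11 / pi) * 10^6 = 5.8 um

5.8 um


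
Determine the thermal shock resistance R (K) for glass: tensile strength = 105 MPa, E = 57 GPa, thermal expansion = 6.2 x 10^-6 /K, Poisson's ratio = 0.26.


Thermal shock resistance: R = sigma * (1 - nu) / (E * alpha)
  Numerator = 105 * (1 - 0.26) = 77.7
  Denominator = 57 * 1000 * (6.2 x 10^-6) = 0.3534
  R = 77.7 / 0.3534 = 219.9 K

219.9 K


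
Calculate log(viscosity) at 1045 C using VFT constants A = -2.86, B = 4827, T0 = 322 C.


VFT equation: log(eta) = A + B / (T - T0)
  T - T0 = 1045 - 322 = 723
  B / (T - T0) = 4827 / 723 = 6.676
  log(eta) = -2.86 + 6.676 = 3.816

3.816


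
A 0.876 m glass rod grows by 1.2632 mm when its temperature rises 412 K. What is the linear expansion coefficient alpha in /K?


Rearrange dL = alpha * L0 * dT for alpha:
  alpha = dL / (L0 * dT)
  alpha = (1.2632 / 1000) / (0.876 * 412) = 0.0000035 /K = 3.5 x 10^-6 /K

3.5 x 10^-6 /K


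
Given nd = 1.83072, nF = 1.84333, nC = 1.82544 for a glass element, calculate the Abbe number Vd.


Abbe number formula: Vd = (nd - 1) / (nF - nC)
  nd - 1 = 1.83072 - 1 = 0.83072
  nF - nC = 1.84333 - 1.82544 = 0.01789
  Vd = 0.83072 / 0.01789 = 46.43

46.43


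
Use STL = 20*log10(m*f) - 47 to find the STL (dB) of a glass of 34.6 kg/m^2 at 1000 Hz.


Mass law: STL = 20 * log10(m * f) - 47
  m * f = 34.6 * 1000 = 34600
  log10(34600) = 4.53908
  STL = 20 * 4.53908 - 47 = 90.7816 - 47 = 43.8 dB

43.8 dB


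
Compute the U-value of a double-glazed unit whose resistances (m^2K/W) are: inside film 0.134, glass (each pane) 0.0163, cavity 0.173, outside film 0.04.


Total thermal resistance (series):
  R_total = R_in + R_glass + R_air + R_glass + R_out
  R_total = 0.134 + 0.0163 + 0.173 + 0.0163 + 0.04 = 0.3796 m^2K/W
U-value = 1 / R_total = 1 / 0.3796 = 2.634 W/m^2K

2.634 W/m^2K


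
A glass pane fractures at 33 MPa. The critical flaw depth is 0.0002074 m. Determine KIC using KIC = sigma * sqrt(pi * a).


Fracture toughness: KIC = sigma * sqrt(pi * a)
  pi * a = pi * 0.0002074 = 0.000651566
  sqrt(pi * a) = 0.025526
  KIC = 33 * 0.025526 = 0.842 MPa*sqrt(m)

0.842 MPa*sqrt(m)


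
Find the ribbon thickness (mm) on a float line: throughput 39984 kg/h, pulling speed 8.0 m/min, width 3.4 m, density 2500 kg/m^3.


Ribbon cross-section from mass balance:
  Volume rate = throughput / density = 39984 / 2500 = 15.9936 m^3/h
  thickness = volume rate / (speed * 60 * width), i.e.
  thickness = throughput / (60 * speed * width * density) * 1000
  thickness = 39984 / (60 * 8.0 * 3.4 * 2500) * 1000 = 9.8 mm

9.8 mm


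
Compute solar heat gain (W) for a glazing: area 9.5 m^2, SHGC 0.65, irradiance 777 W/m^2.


Solar heat gain: Q = Area * SHGC * Irradiance
  Q = 9.5 * 0.65 * 777 = 4798 W

4798 W


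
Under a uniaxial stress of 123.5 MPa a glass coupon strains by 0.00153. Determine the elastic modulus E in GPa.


Young's modulus: E = stress / strain
  E = 123.5 MPa / 0.00153 = 80718.95 MPa
Convert to GPa: 80718.95 / 1000 = 80.72 GPa

80.72 GPa


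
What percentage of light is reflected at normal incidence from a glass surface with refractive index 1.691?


Fresnel reflectance at normal incidence:
  R = ((n - 1)/(n + 1))^2
  (n - 1)/(n + 1) = (1.691 - 1)/(1.691 + 1) = 0.256782
  R = 0.256782^2 = 0.065937
  R(%) = 0.065937 * 100 = 6.594%

6.594%


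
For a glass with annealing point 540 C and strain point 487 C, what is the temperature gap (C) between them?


Gap = T_anneal - T_strain:
  gap = 540 - 487 = 53 C

53 C


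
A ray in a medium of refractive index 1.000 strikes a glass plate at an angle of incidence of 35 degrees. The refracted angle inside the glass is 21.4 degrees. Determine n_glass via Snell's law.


Apply Snell's law: n1 * sin(theta1) = n2 * sin(theta2)
  n2 = n1 * sin(theta1) / sin(theta2)
  sin(35) = 0.573576
  sin(21.4) = 0.364877
  n2 = 1.000 * 0.573576 / 0.364877 = 1.572

1.572


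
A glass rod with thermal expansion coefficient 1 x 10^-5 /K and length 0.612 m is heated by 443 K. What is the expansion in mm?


Thermal expansion formula: dL = alpha * L0 * dT
  dL = (1 x 10^-5) * 0.612 * 443 = 0.00271116 m
Convert to mm: 0.00271116 * 1000 = 2.7112 mm

2.7112 mm


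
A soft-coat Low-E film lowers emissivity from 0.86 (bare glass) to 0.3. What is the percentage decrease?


Percentage reduction = (1 - coated/uncoated) * 100
  Ratio = 0.3 / 0.86 = 0.3488
  Reduction = (1 - 0.3488) * 100 = 65.1%

65.1%


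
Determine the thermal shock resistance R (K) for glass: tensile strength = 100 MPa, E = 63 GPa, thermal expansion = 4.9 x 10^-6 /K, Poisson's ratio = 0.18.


Thermal shock resistance: R = sigma * (1 - nu) / (E * alpha)
  Numerator = 100 * (1 - 0.18) = 82.0
  Denominator = 63 * 1000 * (4.9 x 10^-6) = 0.3087
  R = 82.0 / 0.3087 = 265.6 K

265.6 K


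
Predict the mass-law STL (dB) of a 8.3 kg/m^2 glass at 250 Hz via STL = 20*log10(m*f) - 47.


Mass law: STL = 20 * log10(m * f) - 47
  m * f = 8.3 * 250 = 2075
  log10(2075) = 3.31702
  STL = 20 * 3.31702 - 47 = 66.3404 - 47 = 19.3 dB

19.3 dB


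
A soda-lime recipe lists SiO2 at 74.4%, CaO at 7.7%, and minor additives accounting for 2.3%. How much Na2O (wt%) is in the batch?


Pieces sum to 100%:
  Na2O = 100 - (SiO2 + CaO + others)
  Na2O = 100 - (74.4 + 7.7 + 2.3) = 15.6%

15.6%


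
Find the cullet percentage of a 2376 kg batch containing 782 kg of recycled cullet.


Cullet ratio = (cullet mass / total batch mass) * 100
  Ratio = 782 / 2376 * 100 = 32.91%

32.91%


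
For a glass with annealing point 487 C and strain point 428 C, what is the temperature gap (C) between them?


Gap = T_anneal - T_strain:
  gap = 487 - 428 = 59 C

59 C


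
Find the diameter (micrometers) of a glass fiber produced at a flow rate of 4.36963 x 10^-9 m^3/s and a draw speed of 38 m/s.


Cross-sectional area from continuity:
  A = Q / v = 4.36963 x 10^-9 / 38 = 1.149903 x 10^-10 m^2
Diameter from circular cross-section:
  d = sqrt(4A / pi) * 10^6 (m -> um)
  d = sqrt(4 * 1.149903 x 10^-10 / pi) * 10^6 = 12.1 um

12.1 um


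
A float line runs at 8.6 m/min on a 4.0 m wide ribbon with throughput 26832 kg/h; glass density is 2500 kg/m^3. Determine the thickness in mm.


Ribbon cross-section from mass balance:
  Volume rate = throughput / density = 26832 / 2500 = 10.7328 m^3/h
  thickness = volume rate / (speed * 60 * width), i.e.
  thickness = throughput / (60 * speed * width * density) * 1000
  thickness = 26832 / (60 * 8.6 * 4.0 * 2500) * 1000 = 5.2 mm

5.2 mm


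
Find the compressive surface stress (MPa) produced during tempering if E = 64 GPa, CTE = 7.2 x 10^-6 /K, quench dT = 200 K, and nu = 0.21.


Tempering stress: sigma = E * alpha * dT / (1 - nu)
  E (MPa) = 64 * 1000 = 64000
  Numerator = 64000 * (7.2 x 10^-6) * 200 = 92.16
  Denominator = 1 - 0.21 = 0.79
  sigma = 92.16 / 0.79 = 116.7 MPa

116.7 MPa


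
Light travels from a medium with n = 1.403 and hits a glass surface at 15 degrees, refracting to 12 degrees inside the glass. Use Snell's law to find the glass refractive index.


Apply Snell's law: n1 * sin(theta1) = n2 * sin(theta2)
  n2 = n1 * sin(theta1) / sin(theta2)
  sin(15) = 0.258819
  sin(12) = 0.207912
  n2 = 1.403 * 0.258819 / 0.207912 = 1.7465

1.7465


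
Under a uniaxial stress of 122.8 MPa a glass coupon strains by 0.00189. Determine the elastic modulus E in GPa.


Young's modulus: E = stress / strain
  E = 122.8 MPa / 0.00189 = 64973.54 MPa
Convert to GPa: 64973.54 / 1000 = 64.97 GPa

64.97 GPa


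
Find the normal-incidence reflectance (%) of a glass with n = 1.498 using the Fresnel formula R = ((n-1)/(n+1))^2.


Fresnel reflectance at normal incidence:
  R = ((n - 1)/(n + 1))^2
  (n - 1)/(n + 1) = (1.498 - 1)/(1.498 + 1) = 0.199359
  R = 0.199359^2 = 0.039744
  R(%) = 0.039744 * 100 = 3.974%

3.974%


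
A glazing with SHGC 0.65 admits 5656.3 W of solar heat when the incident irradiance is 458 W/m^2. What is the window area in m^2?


Rearrange Q = Area * SHGC * Irradiance:
  Area = Q / (SHGC * Irradiance)
  Area = 5656.3 / (0.65 * 458) = 19.0 m^2

19.0 m^2


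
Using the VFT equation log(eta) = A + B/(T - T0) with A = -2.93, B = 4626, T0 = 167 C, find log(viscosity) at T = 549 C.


VFT equation: log(eta) = A + B / (T - T0)
  T - T0 = 549 - 167 = 382
  B / (T - T0) = 4626 / 382 = 12.11
  log(eta) = -2.93 + 12.11 = 9.18

9.18


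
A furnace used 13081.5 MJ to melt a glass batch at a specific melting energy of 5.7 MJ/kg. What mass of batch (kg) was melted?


Rearrange E = m * s for m:
  m = E / s
  m = 13081.5 / 5.7 = 2295.0 kg

2295.0 kg


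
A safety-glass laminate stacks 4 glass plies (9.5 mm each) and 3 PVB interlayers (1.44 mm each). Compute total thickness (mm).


Total thickness = glass contribution + PVB contribution
  Glass: 4 * 9.5 = 38.0 mm
  PVB: 3 * 1.44 = 4.32 mm
  Total = 38.0 + 4.32 = 42.32 mm

42.32 mm


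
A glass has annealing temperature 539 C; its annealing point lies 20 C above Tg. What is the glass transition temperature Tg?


Rearrange T_anneal = Tg + offset for Tg:
  Tg = T_anneal - offset = 539 - 20 = 519 C

519 C


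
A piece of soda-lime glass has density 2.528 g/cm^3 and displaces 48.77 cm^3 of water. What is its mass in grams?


Rearrange rho = m / V:
  m = rho * V
  m = 2.528 * 48.77 = 123.291 g

123.291 g


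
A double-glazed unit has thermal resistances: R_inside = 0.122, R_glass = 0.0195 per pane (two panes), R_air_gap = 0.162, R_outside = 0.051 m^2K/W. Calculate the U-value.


Total thermal resistance (series):
  R_total = R_in + R_glass + R_air + R_glass + R_out
  R_total = 0.122 + 0.0195 + 0.162 + 0.0195 + 0.051 = 0.374 m^2K/W
U-value = 1 / R_total = 1 / 0.374 = 2.674 W/m^2K

2.674 W/m^2K


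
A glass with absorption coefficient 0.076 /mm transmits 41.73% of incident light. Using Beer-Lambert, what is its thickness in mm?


Rearrange T = exp(-alpha * thickness):
  thickness = -ln(T) / alpha
  T = 41.73/100 = 0.4173
  ln(T) = -0.87395
  -ln(T) = 0.87395
  thickness = 0.87395 / 0.076 = 11.5 mm

11.5 mm


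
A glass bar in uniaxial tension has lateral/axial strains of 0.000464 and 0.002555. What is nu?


Poisson's ratio: nu = lateral strain / axial strain
  nu = 0.000464 / 0.002555 = 0.1816

0.1816


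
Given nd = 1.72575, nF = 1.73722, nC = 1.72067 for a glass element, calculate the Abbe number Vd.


Abbe number formula: Vd = (nd - 1) / (nF - nC)
  nd - 1 = 1.72575 - 1 = 0.72575
  nF - nC = 1.73722 - 1.72067 = 0.01655
  Vd = 0.72575 / 0.01655 = 43.85

43.85


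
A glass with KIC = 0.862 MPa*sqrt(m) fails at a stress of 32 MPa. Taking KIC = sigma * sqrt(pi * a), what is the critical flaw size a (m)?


Rearrange KIC = sigma * sqrt(pi * a):
  sqrt(pi * a) = KIC / sigma
  sqrt(pi * a) = 0.862 / 32 = 0.026937
  a = (KIC / sigma)^2 / pi
  a = 0.026937^2 / pi = 0.000231 m

0.000231 m


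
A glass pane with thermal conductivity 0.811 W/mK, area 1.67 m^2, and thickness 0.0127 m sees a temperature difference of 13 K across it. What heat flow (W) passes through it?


Fourier's law: Q = k * A * dT / t
  Q = 0.811 * 1.67 * 13 / 0.0127
  Q = 17.60681 / 0.0127 = 1386.4 W

1386.4 W


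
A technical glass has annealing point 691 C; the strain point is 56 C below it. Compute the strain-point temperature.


Strain point = annealing point - difference:
  T_strain = 691 - 56 = 635 C

635 C


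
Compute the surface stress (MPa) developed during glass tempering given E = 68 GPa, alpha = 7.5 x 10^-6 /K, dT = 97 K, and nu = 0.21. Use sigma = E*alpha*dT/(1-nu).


Tempering stress: sigma = E * alpha * dT / (1 - nu)
  E (MPa) = 68 * 1000 = 68000
  Numerator = 68000 * (7.5 x 10^-6) * 97 = 49.47
  Denominator = 1 - 0.21 = 0.79
  sigma = 49.47 / 0.79 = 62.6 MPa

62.6 MPa


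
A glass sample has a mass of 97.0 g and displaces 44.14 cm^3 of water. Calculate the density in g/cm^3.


Use the definition of density:
  rho = mass / volume
  rho = 97.0 / 44.14 = 2.198 g/cm^3

2.198 g/cm^3


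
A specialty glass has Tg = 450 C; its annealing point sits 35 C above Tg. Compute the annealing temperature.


The annealing temperature is Tg plus the offset:
  T_anneal = 450 + 35 = 485 C

485 C


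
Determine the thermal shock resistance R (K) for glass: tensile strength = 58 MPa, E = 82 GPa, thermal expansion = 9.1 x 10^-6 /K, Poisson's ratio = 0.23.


Thermal shock resistance: R = sigma * (1 - nu) / (E * alpha)
  Numerator = 58 * (1 - 0.23) = 44.66
  Denominator = 82 * 1000 * (9.1 x 10^-6) = 0.7462
  R = 44.66 / 0.7462 = 59.8 K

59.8 K


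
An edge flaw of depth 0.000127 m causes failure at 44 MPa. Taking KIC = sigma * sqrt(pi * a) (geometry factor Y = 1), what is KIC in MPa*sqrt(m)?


Fracture toughness: KIC = sigma * sqrt(pi * a)
  pi * a = pi * 0.000127 = 0.000398982
  sqrt(pi * a) = 0.019975
  KIC = 44 * 0.019975 = 0.879 MPa*sqrt(m)

0.879 MPa*sqrt(m)


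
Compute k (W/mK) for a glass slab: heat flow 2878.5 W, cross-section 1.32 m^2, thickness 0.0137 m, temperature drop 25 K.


Fourier's law rearranged: k = Q * t / (A * dT)
  Numerator = 2878.5 * 0.0137 = 39.43545
  Denominator = 1.32 * 25 = 33.0
  k = 39.43545 / 33.0 = 1.195 W/mK

1.195 W/mK


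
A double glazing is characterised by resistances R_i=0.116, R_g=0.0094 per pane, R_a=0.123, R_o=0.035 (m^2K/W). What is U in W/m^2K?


Total thermal resistance (series):
  R_total = R_in + R_glass + R_air + R_glass + R_out
  R_total = 0.116 + 0.0094 + 0.123 + 0.0094 + 0.035 = 0.2928 m^2K/W
U-value = 1 / R_total = 1 / 0.2928 = 3.415 W/m^2K

3.415 W/m^2K


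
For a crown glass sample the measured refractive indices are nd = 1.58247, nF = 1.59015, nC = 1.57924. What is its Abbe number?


Abbe number formula: Vd = (nd - 1) / (nF - nC)
  nd - 1 = 1.58247 - 1 = 0.58247
  nF - nC = 1.59015 - 1.57924 = 0.01091
  Vd = 0.58247 / 0.01091 = 53.39

53.39


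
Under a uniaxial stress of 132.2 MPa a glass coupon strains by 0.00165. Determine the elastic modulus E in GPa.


Young's modulus: E = stress / strain
  E = 132.2 MPa / 0.00165 = 80121.21 MPa
Convert to GPa: 80121.21 / 1000 = 80.12 GPa

80.12 GPa


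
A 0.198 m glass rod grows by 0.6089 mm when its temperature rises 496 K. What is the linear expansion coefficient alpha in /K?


Rearrange dL = alpha * L0 * dT for alpha:
  alpha = dL / (L0 * dT)
  alpha = (0.6089 / 1000) / (0.198 * 496) = 0.0000062 /K = 6.2 x 10^-6 /K

6.2 x 10^-6 /K


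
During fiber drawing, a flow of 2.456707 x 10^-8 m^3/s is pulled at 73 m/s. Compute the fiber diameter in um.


Cross-sectional area from continuity:
  A = Q / v = 2.456707 x 10^-8 / 73 = 3.365352 x 10^-10 m^2
Diameter from circular cross-section:
  d = sqrt(4A / pi) * 10^6 (m -> um)
  d = sqrt(4 * 3.365352 x 10^-10 / pi) * 10^6 = 20.7 um

20.7 um


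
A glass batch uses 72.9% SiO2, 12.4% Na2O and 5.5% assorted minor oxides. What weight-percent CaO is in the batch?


Pieces sum to 100%:
  CaO = 100 - (SiO2 + Na2O + others)
  CaO = 100 - (72.9 + 12.4 + 5.5) = 9.2%

9.2%


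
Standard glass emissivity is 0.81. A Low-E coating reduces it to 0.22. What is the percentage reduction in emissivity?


Percentage reduction = (1 - coated/uncoated) * 100
  Ratio = 0.22 / 0.81 = 0.2716
  Reduction = (1 - 0.2716) * 100 = 72.8%

72.8%


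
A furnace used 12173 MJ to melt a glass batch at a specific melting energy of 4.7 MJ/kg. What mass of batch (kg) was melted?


Rearrange E = m * s for m:
  m = E / s
  m = 12173 / 4.7 = 2590.0 kg

2590.0 kg


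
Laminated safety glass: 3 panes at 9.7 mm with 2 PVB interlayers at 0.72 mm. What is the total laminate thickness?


Total thickness = glass contribution + PVB contribution
  Glass: 3 * 9.7 = 29.1 mm
  PVB: 2 * 0.72 = 1.44 mm
  Total = 29.1 + 1.44 = 30.54 mm

30.54 mm


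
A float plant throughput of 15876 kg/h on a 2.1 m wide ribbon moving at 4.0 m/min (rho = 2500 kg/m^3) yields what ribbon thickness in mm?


Ribbon cross-section from mass balance:
  Volume rate = throughput / density = 15876 / 2500 = 6.3504 m^3/h
  thickness = volume rate / (speed * 60 * width), i.e.
  thickness = throughput / (60 * speed * width * density) * 1000
  thickness = 15876 / (60 * 4.0 * 2.1 * 2500) * 1000 = 12.6 mm

12.6 mm


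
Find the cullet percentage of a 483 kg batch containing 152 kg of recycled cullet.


Cullet ratio = (cullet mass / total batch mass) * 100
  Ratio = 152 / 483 * 100 = 31.47%

31.47%


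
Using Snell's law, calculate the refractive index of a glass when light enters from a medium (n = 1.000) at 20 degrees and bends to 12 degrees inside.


Apply Snell's law: n1 * sin(theta1) = n2 * sin(theta2)
  n2 = n1 * sin(theta1) / sin(theta2)
  sin(20) = 0.34202
  sin(12) = 0.207912
  n2 = 1.000 * 0.34202 / 0.207912 = 1.645

1.645


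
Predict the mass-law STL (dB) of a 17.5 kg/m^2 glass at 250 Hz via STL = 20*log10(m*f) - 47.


Mass law: STL = 20 * log10(m * f) - 47
  m * f = 17.5 * 250 = 4375
  log10(4375) = 3.64098
  STL = 20 * 3.64098 - 47 = 72.8196 - 47 = 25.8 dB

25.8 dB


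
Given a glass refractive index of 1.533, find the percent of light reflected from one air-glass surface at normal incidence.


Fresnel reflectance at normal incidence:
  R = ((n - 1)/(n + 1))^2
  (n - 1)/(n + 1) = (1.533 - 1)/(1.533 + 1) = 0.210422
  R = 0.210422^2 = 0.0442774
  R(%) = 0.0442774 * 100 = 4.428%

4.428%


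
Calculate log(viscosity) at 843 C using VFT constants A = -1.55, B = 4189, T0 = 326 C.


VFT equation: log(eta) = A + B / (T - T0)
  T - T0 = 843 - 326 = 517
  B / (T - T0) = 4189 / 517 = 8.103
  log(eta) = -1.55 + 8.103 = 6.553

6.553


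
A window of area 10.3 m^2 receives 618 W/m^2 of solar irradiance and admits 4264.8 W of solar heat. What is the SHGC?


Rearrange Q = Area * SHGC * Irradiance:
  SHGC = Q / (Area * Irradiance)
  SHGC = 4264.8 / (10.3 * 618) = 0.67

0.67


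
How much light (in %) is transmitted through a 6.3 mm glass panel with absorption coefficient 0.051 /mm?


Beer-Lambert law: T = exp(-alpha * thickness)
  exponent = -0.051 * 6.3 = -0.3213
  T = exp(-0.3213) = 0.7252
  Percentage = 0.7252 * 100 = 72.52%

72.52%


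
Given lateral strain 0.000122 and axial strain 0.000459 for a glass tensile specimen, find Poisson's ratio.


Poisson's ratio: nu = lateral strain / axial strain
  nu = 0.000122 / 0.000459 = 0.2658

0.2658


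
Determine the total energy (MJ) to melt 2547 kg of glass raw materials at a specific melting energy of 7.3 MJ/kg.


Total energy = mass * specific energy
  E = 2547 * 7.3 = 18593.1 MJ

18593.1 MJ


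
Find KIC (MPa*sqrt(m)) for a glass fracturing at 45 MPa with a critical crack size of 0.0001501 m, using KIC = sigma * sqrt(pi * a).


Fracture toughness: KIC = sigma * sqrt(pi * a)
  pi * a = pi * 0.0001501 = 0.000471553
  sqrt(pi * a) = 0.021715
  KIC = 45 * 0.021715 = 0.977 MPa*sqrt(m)

0.977 MPa*sqrt(m)


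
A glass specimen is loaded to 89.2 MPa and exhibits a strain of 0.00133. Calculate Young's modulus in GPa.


Young's modulus: E = stress / strain
  E = 89.2 MPa / 0.00133 = 67067.67 MPa
Convert to GPa: 67067.67 / 1000 = 67.07 GPa

67.07 GPa


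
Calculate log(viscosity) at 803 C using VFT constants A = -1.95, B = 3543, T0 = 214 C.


VFT equation: log(eta) = A + B / (T - T0)
  T - T0 = 803 - 214 = 589
  B / (T - T0) = 3543 / 589 = 6.015
  log(eta) = -1.95 + 6.015 = 4.065

4.065


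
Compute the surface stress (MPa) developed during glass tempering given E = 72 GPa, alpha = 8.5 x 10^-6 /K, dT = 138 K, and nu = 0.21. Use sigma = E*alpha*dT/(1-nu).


Tempering stress: sigma = E * alpha * dT / (1 - nu)
  E (MPa) = 72 * 1000 = 72000
  Numerator = 72000 * (8.5 x 10^-6) * 138 = 84.456
  Denominator = 1 - 0.21 = 0.79
  sigma = 84.456 / 0.79 = 106.9 MPa

106.9 MPa


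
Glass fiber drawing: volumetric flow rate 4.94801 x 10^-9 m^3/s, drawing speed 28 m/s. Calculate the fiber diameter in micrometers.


Cross-sectional area from continuity:
  A = Q / v = 4.94801 x 10^-9 / 28 = 1.767146 x 10^-10 m^2
Diameter from circular cross-section:
  d = sqrt(4A / pi) * 10^6 (m -> um)
  d = sqrt(4 * 1.767146 x 10^-10 / pi) * 10^6 = 15.0 um

15.0 um


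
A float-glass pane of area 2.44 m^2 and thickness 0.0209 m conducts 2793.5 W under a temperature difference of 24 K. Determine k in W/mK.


Fourier's law rearranged: k = Q * t / (A * dT)
  Numerator = 2793.5 * 0.0209 = 58.38415
  Denominator = 2.44 * 24 = 58.56
  k = 58.38415 / 58.56 = 0.997 W/mK

0.997 W/mK


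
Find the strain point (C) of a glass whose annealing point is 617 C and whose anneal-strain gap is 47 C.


Strain point = annealing point - difference:
  T_strain = 617 - 47 = 570 C

570 C


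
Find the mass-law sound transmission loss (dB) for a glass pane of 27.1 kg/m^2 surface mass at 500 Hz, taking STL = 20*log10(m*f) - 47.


Mass law: STL = 20 * log10(m * f) - 47
  m * f = 27.1 * 500 = 13550
  log10(13550) = 4.13194
  STL = 20 * 4.13194 - 47 = 82.6388 - 47 = 35.6 dB

35.6 dB


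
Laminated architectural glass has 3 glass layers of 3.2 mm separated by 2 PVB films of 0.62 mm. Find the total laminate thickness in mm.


Total thickness = glass contribution + PVB contribution
  Glass: 3 * 3.2 = 9.6 mm
  PVB: 2 * 0.62 = 1.24 mm
  Total = 9.6 + 1.24 = 10.84 mm

10.84 mm


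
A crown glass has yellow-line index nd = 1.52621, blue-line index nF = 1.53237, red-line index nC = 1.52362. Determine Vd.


Abbe number formula: Vd = (nd - 1) / (nF - nC)
  nd - 1 = 1.52621 - 1 = 0.52621
  nF - nC = 1.53237 - 1.52362 = 0.00875
  Vd = 0.52621 / 0.00875 = 60.14

60.14


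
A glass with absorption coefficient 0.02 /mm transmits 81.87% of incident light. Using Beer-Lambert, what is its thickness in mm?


Rearrange T = exp(-alpha * thickness):
  thickness = -ln(T) / alpha
  T = 81.87/100 = 0.8187
  ln(T) = -0.20004
  -ln(T) = 0.20004
  thickness = 0.20004 / 0.02 = 10.0 mm

10.0 mm


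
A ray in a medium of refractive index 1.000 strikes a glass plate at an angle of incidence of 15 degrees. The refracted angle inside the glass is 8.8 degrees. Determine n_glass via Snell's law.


Apply Snell's law: n1 * sin(theta1) = n2 * sin(theta2)
  n2 = n1 * sin(theta1) / sin(theta2)
  sin(15) = 0.258819
  sin(8.8) = 0.152986
  n2 = 1.000 * 0.258819 / 0.152986 = 1.6918

1.6918


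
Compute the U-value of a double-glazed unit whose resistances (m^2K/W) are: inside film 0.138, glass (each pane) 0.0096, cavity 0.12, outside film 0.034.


Total thermal resistance (series):
  R_total = R_in + R_glass + R_air + R_glass + R_out
  R_total = 0.138 + 0.0096 + 0.12 + 0.0096 + 0.034 = 0.3112 m^2K/W
U-value = 1 / R_total = 1 / 0.3112 = 3.213 W/m^2K

3.213 W/m^2K


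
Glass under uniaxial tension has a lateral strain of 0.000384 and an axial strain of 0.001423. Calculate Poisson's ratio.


Poisson's ratio: nu = lateral strain / axial strain
  nu = 0.000384 / 0.001423 = 0.2699

0.2699


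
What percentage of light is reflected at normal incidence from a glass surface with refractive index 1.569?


Fresnel reflectance at normal incidence:
  R = ((n - 1)/(n + 1))^2
  (n - 1)/(n + 1) = (1.569 - 1)/(1.569 + 1) = 0.221487
  R = 0.221487^2 = 0.0490565
  R(%) = 0.0490565 * 100 = 4.906%

4.906%


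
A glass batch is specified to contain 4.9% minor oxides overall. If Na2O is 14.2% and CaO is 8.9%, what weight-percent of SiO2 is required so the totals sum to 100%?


Known pieces sum to 100%:
  SiO2 = 100 - (others + Na2O + CaO)
  SiO2 = 100 - (4.9 + 14.2 + 8.9) = 72.0%

72.0%


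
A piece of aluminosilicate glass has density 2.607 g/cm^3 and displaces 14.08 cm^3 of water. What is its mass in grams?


Rearrange rho = m / V:
  m = rho * V
  m = 2.607 * 14.08 = 36.707 g

36.707 g


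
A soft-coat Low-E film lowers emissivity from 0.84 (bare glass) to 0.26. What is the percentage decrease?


Percentage reduction = (1 - coated/uncoated) * 100
  Ratio = 0.26 / 0.84 = 0.3095
  Reduction = (1 - 0.3095) * 100 = 69.0%

69.0%


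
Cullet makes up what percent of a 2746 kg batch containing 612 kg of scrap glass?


Cullet ratio = (cullet mass / total batch mass) * 100
  Ratio = 612 / 2746 * 100 = 22.29%

22.29%


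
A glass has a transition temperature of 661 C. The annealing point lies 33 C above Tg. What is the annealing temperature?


The annealing temperature is Tg plus the offset:
  T_anneal = 661 + 33 = 694 C

694 C


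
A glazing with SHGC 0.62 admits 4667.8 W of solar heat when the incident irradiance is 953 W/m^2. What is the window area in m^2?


Rearrange Q = Area * SHGC * Irradiance:
  Area = Q / (SHGC * Irradiance)
  Area = 4667.8 / (0.62 * 953) = 7.9 m^2

7.9 m^2


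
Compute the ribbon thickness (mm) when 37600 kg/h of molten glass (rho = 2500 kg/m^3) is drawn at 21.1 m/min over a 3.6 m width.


Ribbon cross-section from mass balance:
  Volume rate = throughput / density = 37600 / 2500 = 15.04 m^3/h
  thickness = volume rate / (speed * 60 * width), i.e.
  thickness = throughput / (60 * speed * width * density) * 1000
  thickness = 37600 / (60 * 21.1 * 3.6 * 2500) * 1000 = 3.3 mm

3.3 mm


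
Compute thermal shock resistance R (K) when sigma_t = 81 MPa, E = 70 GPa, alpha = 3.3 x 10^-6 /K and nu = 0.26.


Thermal shock resistance: R = sigma * (1 - nu) / (E * alpha)
  Numerator = 81 * (1 - 0.26) = 59.94
  Denominator = 70 * 1000 * (3.3 x 10^-6) = 0.231
  R = 59.94 / 0.231 = 259.5 K

259.5 K


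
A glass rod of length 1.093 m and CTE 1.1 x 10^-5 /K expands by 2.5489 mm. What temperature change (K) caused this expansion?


Rearrange dL = alpha * L0 * dT for dT:
  dT = dL / (alpha * L0)
  dL (m) = 2.5489 / 1000 = 0.0025489
  dT = 0.0025489 / ((1.1 x 10^-5) * 1.093) = 212.0 K

212.0 K


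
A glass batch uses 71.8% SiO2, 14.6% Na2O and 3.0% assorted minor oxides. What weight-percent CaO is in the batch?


Pieces sum to 100%:
  CaO = 100 - (SiO2 + Na2O + others)
  CaO = 100 - (71.8 + 14.6 + 3.0) = 10.6%

10.6%


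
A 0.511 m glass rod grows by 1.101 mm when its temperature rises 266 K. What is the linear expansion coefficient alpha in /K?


Rearrange dL = alpha * L0 * dT for alpha:
  alpha = dL / (L0 * dT)
  alpha = (1.101 / 1000) / (0.511 * 266) = 0.0000081 /K = 8.1 x 10^-6 /K

8.1 x 10^-6 /K


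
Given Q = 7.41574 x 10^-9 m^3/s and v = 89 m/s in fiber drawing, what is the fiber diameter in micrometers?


Cross-sectional area from continuity:
  A = Q / v = 7.41574 x 10^-9 / 89 = 8.332292 x 10^-11 m^2
Diameter from circular cross-section:
  d = sqrt(4A / pi) * 10^6 (m -> um)
  d = sqrt(4 * 8.332292 x 10^-11 / pi) * 10^6 = 10.3 um

10.3 um


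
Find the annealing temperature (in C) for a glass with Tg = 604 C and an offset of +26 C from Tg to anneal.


The annealing temperature is Tg plus the offset:
  T_anneal = 604 + 26 = 630 C

630 C


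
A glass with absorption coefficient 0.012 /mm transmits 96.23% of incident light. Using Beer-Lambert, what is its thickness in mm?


Rearrange T = exp(-alpha * thickness):
  thickness = -ln(T) / alpha
  T = 96.23/100 = 0.9623
  ln(T) = -0.03843
  -ln(T) = 0.03843
  thickness = 0.03843 / 0.012 = 3.2 mm

3.2 mm


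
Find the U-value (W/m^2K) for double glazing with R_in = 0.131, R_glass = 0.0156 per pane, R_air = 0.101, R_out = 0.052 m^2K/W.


Total thermal resistance (series):
  R_total = R_in + R_glass + R_air + R_glass + R_out
  R_total = 0.131 + 0.0156 + 0.101 + 0.0156 + 0.052 = 0.3152 m^2K/W
U-value = 1 / R_total = 1 / 0.3152 = 3.173 W/m^2K

3.173 W/m^2K


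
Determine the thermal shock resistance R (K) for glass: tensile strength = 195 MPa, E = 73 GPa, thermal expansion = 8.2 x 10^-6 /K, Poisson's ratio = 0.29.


Thermal shock resistance: R = sigma * (1 - nu) / (E * alpha)
  Numerator = 195 * (1 - 0.29) = 138.45
  Denominator = 73 * 1000 * (8.2 x 10^-6) = 0.5986
  R = 138.45 / 0.5986 = 231.3 K

231.3 K
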